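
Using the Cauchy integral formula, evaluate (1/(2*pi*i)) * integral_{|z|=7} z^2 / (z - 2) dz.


Step 1: f(z) = z^2, a = 2 is inside |z| = 7
Step 2: By Cauchy integral formula: (1/(2pi*i)) * integral = f(a)
Step 3: f(2) = 2^2 = 4

4


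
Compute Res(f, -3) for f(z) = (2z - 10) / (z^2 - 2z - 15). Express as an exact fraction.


Step 1: Q(z) = z^2 - 2z - 15 = (z + 3)(z - 5)
Step 2: Q'(z) = 2z - 2
Step 3: Q'(-3) = -8, P(-3) = -16
Step 4: Res = P(-3)/Q'(-3) = -16/(-8) = 2

2


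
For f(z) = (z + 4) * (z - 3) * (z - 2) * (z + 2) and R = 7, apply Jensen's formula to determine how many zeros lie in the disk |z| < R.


Jensen's formula: (1/2pi)*integral log|f(Re^it)|dt = log|f(0)| + sum_{|a_k|<R} log(R/|a_k|)
Step 1: f(0) = 4 * (-3) * (-2) * 2 = 48
Step 2: log|f(0)| = log|-4| + log|3| + log|2| + log|-2| = 3.8712
Step 3: Zeros inside |z| < 7: -4, 3, 2, -2
Step 4: Jensen sum = log(7/4) + log(7/3) + log(7/2) + log(7/2) = 3.9124
Step 5: n(R) = number of terms in the Jensen sum = count of zeros inside |z| < 7 = 4

4


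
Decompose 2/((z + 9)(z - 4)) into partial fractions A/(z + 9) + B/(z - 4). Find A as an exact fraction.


Step 1: Multiply both sides by (z + 9) and set z = -9
Step 2: A = 2 / (-9 - 4)
Step 3: A = 2 / (-13)
Step 4: A = -2/13

-2/13


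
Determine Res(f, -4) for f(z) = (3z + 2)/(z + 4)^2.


Step 1: Pole of order 2 at z = -4
Step 2: Res = lim d/dz [(z + 4)^2 * f(z)] as z -> -4
Step 3: (z + 4)^2 * f(z) = 3z + 2
Step 4: d/dz[3z + 2] = 3

3


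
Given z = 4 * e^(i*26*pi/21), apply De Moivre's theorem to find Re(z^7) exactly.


Step 1: By De Moivre's theorem, z^7 = 4^7 * e^(i*7*26*pi/21) = 16384 * (cos(26*pi/3) + i*sin(26*pi/3))
Step 2: |z|^7 = 4^7 = 16384
Step 3: Reduce the angle mod 2*pi: 26*pi/3 - 8*pi = 2*pi/3
Step 4: cos(2*pi/3) = -1/2
Step 5: Re(z^7) = 16384 * (-1/2) = -8192

-8192


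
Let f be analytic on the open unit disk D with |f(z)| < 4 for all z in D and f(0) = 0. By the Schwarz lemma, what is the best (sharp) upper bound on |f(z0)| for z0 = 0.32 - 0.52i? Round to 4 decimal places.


Step 1: g = f/4 maps D -> D with g(0) = 0, so by the Schwarz lemma |g(z)| <= |z|, i.e. |f(z)| <= 4|z|; this is sharp (f(z) = 4z).
Step 2: |z0|^2 = 0.32^2 + (-0.52)^2 = 0.3728
Step 3: |z0| = sqrt(0.3728) = 0.610574
Step 4: Best bound = 4 * |z0| = 4 * 0.610574 = 2.4423

2.4423


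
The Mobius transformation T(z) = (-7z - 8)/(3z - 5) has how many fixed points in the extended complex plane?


Step 1: Fixed points satisfy T(z) = z
Step 2: 3z^2 + 2z + 8 = 0
Step 3: Discriminant = 2^2 - 4*3*8 = -92
Step 4: Number of fixed points = 2

2


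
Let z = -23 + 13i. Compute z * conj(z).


Step 1: conj(z) = -23 - 13i
Step 2: z * conj(z) = (-23)^2 + 13^2
Step 3: = 529 + 169 = 698

698


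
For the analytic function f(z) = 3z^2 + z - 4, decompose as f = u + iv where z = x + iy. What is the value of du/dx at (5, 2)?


Step 1: f(z) = 3(x+iy)^2 + (x+iy) - 4
Step 2: u = 3(x^2 - y^2) + x - 4
Step 3: u_x = 6x + 1
Step 4: At (5, 2): u_x = 30 + 1 = 31

31


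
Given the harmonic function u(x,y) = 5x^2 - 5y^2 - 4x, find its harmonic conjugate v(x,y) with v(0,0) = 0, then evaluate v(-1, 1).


Step 1: v_x = -u_y = 10y + 0
Step 2: v_y = u_x = 10x - 4
Step 3: v = 10xy - 4y + C
Step 4: v(0,0) = 0 => C = 0
Step 5: v(-1, 1) = -14

-14


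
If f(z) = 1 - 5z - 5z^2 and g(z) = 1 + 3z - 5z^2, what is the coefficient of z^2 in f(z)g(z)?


Step 1: z^2 term in f*g comes from: (1)*(-5z^2) + (-5z)*(3z) + (-5z^2)*(1)
Step 2: = -5 - 15 - 5
Step 3: = -25

-25


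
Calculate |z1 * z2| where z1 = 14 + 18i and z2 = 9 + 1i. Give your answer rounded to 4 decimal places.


Step 1: |z1| = sqrt(14^2 + 18^2) = sqrt(520)
Step 2: |z2| = sqrt(9^2 + 1^2) = sqrt(82)
Step 3: |z1*z2| = |z1|*|z2| = sqrt(520) * sqrt(82) = sqrt(520 * 82) = sqrt(42640)
Step 4: = 206.4946

206.4946


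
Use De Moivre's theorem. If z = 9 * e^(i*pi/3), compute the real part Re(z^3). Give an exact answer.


Step 1: By De Moivre's theorem, z^3 = 9^3 * e^(i*3*pi/3) = 729 * (cos(pi) + i*sin(pi))
Step 2: |z|^3 = 9^3 = 729
Step 3: The angle pi already lies in [0, 2*pi)
Step 4: cos(pi) = -1
Step 5: Re(z^3) = 729 * (-1) = -729

-729


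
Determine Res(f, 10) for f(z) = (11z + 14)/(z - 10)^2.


Step 1: Pole of order 2 at z = 10
Step 2: Res = lim d/dz [(z - 10)^2 * f(z)] as z -> 10
Step 3: (z - 10)^2 * f(z) = 11z + 14
Step 4: d/dz[11z + 14] = 11

11


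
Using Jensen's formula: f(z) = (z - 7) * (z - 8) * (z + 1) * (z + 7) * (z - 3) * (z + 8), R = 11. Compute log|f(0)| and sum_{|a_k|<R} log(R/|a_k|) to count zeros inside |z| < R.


Jensen's formula: (1/2pi)*integral log|f(Re^it)|dt = log|f(0)| + sum_{|a_k|<R} log(R/|a_k|)
Step 1: f(0) = (-7) * (-8) * 1 * 7 * (-3) * 8 = -9408
Step 2: log|f(0)| = log|7| + log|8| + log|-1| + log|-7| + log|3| + log|-8| = 9.1493
Step 3: Zeros inside |z| < 11: 7, 8, -1, -7, 3, -8
Step 4: Jensen sum = log(11/7) + log(11/8) + log(11/1) + log(11/7) + log(11/3) + log(11/8) = 5.2381
Step 5: n(R) = number of terms in the Jensen sum = count of zeros inside |z| < 11 = 6

6


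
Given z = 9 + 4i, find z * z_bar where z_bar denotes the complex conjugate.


Step 1: conj(z) = 9 - 4i
Step 2: z * conj(z) = 9^2 + 4^2
Step 3: = 81 + 16 = 97

97


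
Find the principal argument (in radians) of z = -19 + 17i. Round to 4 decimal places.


Step 1: z = -19 + 17i
Step 2: arg(z) = atan2(17, -19)
Step 3: arg(z) = 2.4117

2.4117


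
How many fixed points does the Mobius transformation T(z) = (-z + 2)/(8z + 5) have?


Step 1: Fixed points satisfy T(z) = z
Step 2: 8z^2 + 6z - 2 = 0
Step 3: Discriminant = 6^2 - 4*8*(-2) = 100
Step 4: Number of fixed points = 2

2


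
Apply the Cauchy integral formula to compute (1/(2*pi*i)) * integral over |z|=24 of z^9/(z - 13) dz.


Step 1: f(z) = z^9, a = 13 is inside |z| = 24
Step 2: By Cauchy integral formula: (1/(2pi*i)) * integral = f(a)
Step 3: f(13) = 13^9 = 10604499373

10604499373


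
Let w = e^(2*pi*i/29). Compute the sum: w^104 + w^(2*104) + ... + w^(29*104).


Step 1: The sum sum_{j=1}^{n} w^(k*j) equals n if n | k, else 0.
Step 2: Here n = 29, k = 104
Step 3: Does n divide k? 29 | 104 -> False
Step 4: Sum = 0

0


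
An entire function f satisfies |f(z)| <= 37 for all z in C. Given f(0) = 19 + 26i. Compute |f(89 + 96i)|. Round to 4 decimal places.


Step 1: By Liouville's theorem, a bounded entire function is constant.
Step 2: f(z) = f(0) = 19 + 26i for all z.
Step 3: |f(w)| = |19 + 26i| = sqrt(361 + 676)
Step 4: = 32.2025

32.2025


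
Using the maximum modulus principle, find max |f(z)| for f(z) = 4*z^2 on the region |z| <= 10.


Step 1: On |z| = 10, |f(z)| = 4 * |z|^2 = 4 * 10^2
Step 2: By maximum modulus principle, maximum is on boundary.
Step 3: Maximum = 4 * 100 = 400

400


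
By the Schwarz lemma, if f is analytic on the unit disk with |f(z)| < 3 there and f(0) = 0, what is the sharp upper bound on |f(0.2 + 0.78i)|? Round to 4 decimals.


Step 1: g = f/3 maps D -> D with g(0) = 0, so by the Schwarz lemma |g(z)| <= |z|, i.e. |f(z)| <= 3|z|; this is sharp (f(z) = 3z).
Step 2: |z0|^2 = 0.2^2 + 0.78^2 = 0.6484
Step 3: |z0| = sqrt(0.6484) = 0.805233
Step 4: Best bound = 3 * |z0| = 3 * 0.805233 = 2.4157

2.4157


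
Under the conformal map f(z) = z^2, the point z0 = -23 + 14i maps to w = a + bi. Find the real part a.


Step 1: z0 = -23 + 14i
Step 2: z0^2 = (-23)^2 - 14^2 - 644i
Step 3: real part = 529 - 196 = 333

333


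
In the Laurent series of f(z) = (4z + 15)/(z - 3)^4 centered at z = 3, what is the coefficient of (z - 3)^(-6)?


Step 1: Write the numerator in powers of (z - 3): 4z + 15 = 4(z - 3) + (4*3 + 15) = 4(z - 3) + 27
Step 2: Divide by (z - 3)^4: f(z) = 27(z - 3)^(-4) + 4(z - 3)^(-3)
Step 3: This finite sum is the Laurent series of f about z = 3.
Step 4: Only the powers -4 and -3 appear, so the coefficient of (z - 3)^(-6) = 0

0


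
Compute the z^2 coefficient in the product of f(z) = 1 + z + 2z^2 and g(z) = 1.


Step 1: z^2 term in f*g comes from: (1)*(0) + (z)*(0) + (2z^2)*(1)
Step 2: = 0 + 0 + 2
Step 3: = 2

2


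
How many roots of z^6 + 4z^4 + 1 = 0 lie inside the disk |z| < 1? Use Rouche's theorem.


Step 1: On |z| = 1 the three terms have sizes |z^6| = 1^6 = 1, |4z^4| = 4*1^4 = 4, |1| = 1
Step 2: The dominant term is g(z) = 4z^4; let h(z) = z^6 + 1 so f = g + h
Step 3: On |z| = 1: |g| = 4 and |h| <= 1 + 1 = 2
Step 4: Since 4 > 2, |h| < |g| on |z| = 1, so by Rouche f has the same number of zeros as g inside |z| < 1
Step 5: g(z) = 4z^4 has 4 zeros (at the origin, multiplicity 4) inside |z| < 1. Answer = 4

4


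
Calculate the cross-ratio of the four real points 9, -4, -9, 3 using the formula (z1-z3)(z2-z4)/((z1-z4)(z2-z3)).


Step 1: (z1-z3)(z2-z4) = 18 * (-7) = -126
Step 2: (z1-z4)(z2-z3) = 6 * 5 = 30
Step 3: Cross-ratio = -126/30 = -21/5

-21/5


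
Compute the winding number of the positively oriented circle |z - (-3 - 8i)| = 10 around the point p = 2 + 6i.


Step 1: Center c = (-3, -8), radius = 10
Step 2: |p - c|^2 = 5^2 + 14^2 = 221
Step 3: r^2 = 100
Step 4: |p-c| > r so winding number = 0

0


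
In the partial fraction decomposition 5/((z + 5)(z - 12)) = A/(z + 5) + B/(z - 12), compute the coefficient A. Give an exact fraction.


Step 1: Multiply both sides by (z + 5) and set z = -5
Step 2: A = 5 / (-5 - 12)
Step 3: A = 5 / (-17)
Step 4: A = -5/17

-5/17


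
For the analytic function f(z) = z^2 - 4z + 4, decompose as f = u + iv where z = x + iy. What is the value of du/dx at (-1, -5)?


Step 1: f(z) = (x+iy)^2 - 4(x+iy) + 4
Step 2: u = (x^2 - y^2) - 4x + 4
Step 3: u_x = 2x - 4
Step 4: At (-1, -5): u_x = -2 - 4 = -6

-6


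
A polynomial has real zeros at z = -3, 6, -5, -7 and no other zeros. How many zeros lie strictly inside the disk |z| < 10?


Step 1: Check each root:
  z = -3: |-3| = 3 < 10
  z = 6: |6| = 6 < 10
  z = -5: |-5| = 5 < 10
  z = -7: |-7| = 7 < 10
Step 2: Count = 4

4


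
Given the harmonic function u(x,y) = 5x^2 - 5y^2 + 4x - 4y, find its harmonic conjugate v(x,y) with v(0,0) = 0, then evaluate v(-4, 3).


Step 1: v_x = -u_y = 10y + 4
Step 2: v_y = u_x = 10x + 4
Step 3: v = 10xy + 4x + 4y + C
Step 4: v(0,0) = 0 => C = 0
Step 5: v(-4, 3) = -124

-124


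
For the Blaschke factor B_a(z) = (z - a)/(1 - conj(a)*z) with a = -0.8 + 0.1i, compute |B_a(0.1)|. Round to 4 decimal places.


Step 1: Numerator z0 - a = 0.1 - (-0.8 + 0.1i) = 0.9 - 0.1i
Step 2: Denominator 1 - conj(a)*z0 = 1 - (-0.8 - 0.1i)*0.1 = 1.08 + 0.01i
Step 3: |z0 - a|^2 = 0.9^2 + (-0.1)^2 = 0.82; |1 - conj(a)*z0|^2 = 1.08^2 + 0.01^2 = 1.1665
Step 4: |B_a(0.1)| = sqrt(0.82 / 1.1665) = sqrt(0.702958)
Step 5: = 0.8384

0.8384


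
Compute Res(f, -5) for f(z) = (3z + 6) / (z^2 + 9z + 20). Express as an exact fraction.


Step 1: Q(z) = z^2 + 9z + 20 = (z + 5)(z + 4)
Step 2: Q'(z) = 2z + 9
Step 3: Q'(-5) = -1, P(-5) = -9
Step 4: Res = P(-5)/Q'(-5) = -9/(-1) = 9

9


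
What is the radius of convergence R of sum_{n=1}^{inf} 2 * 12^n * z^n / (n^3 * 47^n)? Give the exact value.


Step 1: General term a_n = 2 * 12^n / (n^3 * 47^n)
Step 2: By the root test, |a_n|^(1/n) = 2^(1/n) * 12 / (n^(3/n) * 47) -> 12/47 as n -> infinity (since 2^(1/n) -> 1 and n^(3/n) -> 1)
Step 3: R = 1/lim|a_n|^(1/n) = 47/12

47/12


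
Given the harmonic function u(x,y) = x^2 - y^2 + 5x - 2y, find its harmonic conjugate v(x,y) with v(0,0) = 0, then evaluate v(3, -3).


Step 1: v_x = -u_y = 2y + 2
Step 2: v_y = u_x = 2x + 5
Step 3: v = 2xy + 2x + 5y + C
Step 4: v(0,0) = 0 => C = 0
Step 5: v(3, -3) = -27

-27


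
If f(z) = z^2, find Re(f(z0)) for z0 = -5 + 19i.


Step 1: z0 = -5 + 19i
Step 2: z0^2 = (-5)^2 - 19^2 - 190i
Step 3: real part = 25 - 361 = -336

-336


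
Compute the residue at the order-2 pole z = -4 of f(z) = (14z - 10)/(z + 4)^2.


Step 1: Pole of order 2 at z = -4
Step 2: Res = lim d/dz [(z + 4)^2 * f(z)] as z -> -4
Step 3: (z + 4)^2 * f(z) = 14z - 10
Step 4: d/dz[14z - 10] = 14

14


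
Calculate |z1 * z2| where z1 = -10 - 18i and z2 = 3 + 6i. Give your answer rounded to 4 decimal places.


Step 1: |z1| = sqrt((-10)^2 + (-18)^2) = sqrt(424)
Step 2: |z2| = sqrt(3^2 + 6^2) = sqrt(45)
Step 3: |z1*z2| = |z1|*|z2| = sqrt(424) * sqrt(45) = sqrt(424 * 45) = sqrt(19080)
Step 4: = 138.1304

138.1304


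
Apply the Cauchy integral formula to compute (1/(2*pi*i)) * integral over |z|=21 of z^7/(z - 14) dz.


Step 1: f(z) = z^7, a = 14 is inside |z| = 21
Step 2: By Cauchy integral formula: (1/(2pi*i)) * integral = f(a)
Step 3: f(14) = 14^7 = 105413504

105413504


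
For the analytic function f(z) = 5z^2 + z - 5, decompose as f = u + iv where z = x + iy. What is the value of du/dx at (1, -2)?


Step 1: f(z) = 5(x+iy)^2 + (x+iy) - 5
Step 2: u = 5(x^2 - y^2) + x - 5
Step 3: u_x = 10x + 1
Step 4: At (1, -2): u_x = 10 + 1 = 11

11


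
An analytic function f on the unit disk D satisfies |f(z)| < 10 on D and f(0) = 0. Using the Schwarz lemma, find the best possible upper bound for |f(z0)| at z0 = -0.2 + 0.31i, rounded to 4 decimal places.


Step 1: g = f/10 maps D -> D with g(0) = 0, so by the Schwarz lemma |g(z)| <= |z|, i.e. |f(z)| <= 10|z|; this is sharp (f(z) = 10z).
Step 2: |z0|^2 = (-0.2)^2 + 0.31^2 = 0.1361
Step 3: |z0| = sqrt(0.1361) = 0.368917
Step 4: Best bound = 10 * |z0| = 10 * 0.368917 = 3.6892

3.6892


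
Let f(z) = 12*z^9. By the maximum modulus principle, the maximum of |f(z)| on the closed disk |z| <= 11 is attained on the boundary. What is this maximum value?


Step 1: On |z| = 11, |f(z)| = 12 * |z|^9 = 12 * 11^9
Step 2: By maximum modulus principle, maximum is on boundary.
Step 3: Maximum = 12 * 2357947691 = 28295372292

28295372292


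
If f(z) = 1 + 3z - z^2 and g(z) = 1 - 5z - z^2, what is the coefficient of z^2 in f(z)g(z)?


Step 1: z^2 term in f*g comes from: (1)*(-z^2) + (3z)*(-5z) + (-z^2)*(1)
Step 2: = -1 - 15 - 1
Step 3: = -17

-17


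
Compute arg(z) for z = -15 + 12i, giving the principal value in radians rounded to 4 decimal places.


Step 1: z = -15 + 12i
Step 2: arg(z) = atan2(12, -15)
Step 3: arg(z) = 2.4669

2.4669


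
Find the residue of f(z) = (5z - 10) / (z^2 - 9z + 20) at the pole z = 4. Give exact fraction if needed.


Step 1: Q(z) = z^2 - 9z + 20 = (z - 4)(z - 5)
Step 2: Q'(z) = 2z - 9
Step 3: Q'(4) = -1, P(4) = 10
Step 4: Res = P(4)/Q'(4) = 10/(-1) = -10

-10


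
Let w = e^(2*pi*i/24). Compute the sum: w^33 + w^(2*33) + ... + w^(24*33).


Step 1: The sum sum_{j=1}^{n} w^(k*j) equals n if n | k, else 0.
Step 2: Here n = 24, k = 33
Step 3: Does n divide k? 24 | 33 -> False
Step 4: Sum = 0

0


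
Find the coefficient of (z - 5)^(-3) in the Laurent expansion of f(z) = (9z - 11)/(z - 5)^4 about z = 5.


Step 1: Write the numerator in powers of (z - 5): 9z - 11 = 9(z - 5) + (9*5 - 11) = 9(z - 5) + 34
Step 2: Divide by (z - 5)^4: f(z) = 34(z - 5)^(-4) + 9(z - 5)^(-3)
Step 3: This finite sum is the Laurent series of f about z = 5.
Step 4: Coefficient of (z - 5)^(-3) = coefficient of (z - 5) in the re-centred numerator = 9

9


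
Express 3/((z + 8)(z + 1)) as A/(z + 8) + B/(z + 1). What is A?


Step 1: Multiply both sides by (z + 8) and set z = -8
Step 2: A = 3 / (-8 + 1)
Step 3: A = 3 / (-7)
Step 4: A = -3/7

-3/7


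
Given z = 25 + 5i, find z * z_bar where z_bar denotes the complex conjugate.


Step 1: conj(z) = 25 - 5i
Step 2: z * conj(z) = 25^2 + 5^2
Step 3: = 625 + 25 = 650

650


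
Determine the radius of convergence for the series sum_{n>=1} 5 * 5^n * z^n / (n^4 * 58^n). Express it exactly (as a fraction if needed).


Step 1: General term a_n = 5 * 5^n / (n^4 * 58^n)
Step 2: By the root test, |a_n|^(1/n) = 5^(1/n) * 5 / (n^(4/n) * 58) -> 5/58 as n -> infinity (since 5^(1/n) -> 1 and n^(4/n) -> 1)
Step 3: R = 1/lim|a_n|^(1/n) = 58/5

58/5


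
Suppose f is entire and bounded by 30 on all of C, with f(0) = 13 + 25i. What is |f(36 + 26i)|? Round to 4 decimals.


Step 1: By Liouville's theorem, a bounded entire function is constant.
Step 2: f(z) = f(0) = 13 + 25i for all z.
Step 3: |f(w)| = |13 + 25i| = sqrt(169 + 625)
Step 4: = 28.178

28.178


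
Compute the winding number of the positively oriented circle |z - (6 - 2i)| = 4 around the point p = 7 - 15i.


Step 1: Center c = (6, -2), radius = 4
Step 2: |p - c|^2 = 1^2 + (-13)^2 = 170
Step 3: r^2 = 16
Step 4: |p-c| > r so winding number = 0

0


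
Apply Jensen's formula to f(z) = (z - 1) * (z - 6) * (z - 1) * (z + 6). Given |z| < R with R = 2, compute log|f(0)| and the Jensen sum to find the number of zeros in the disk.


Jensen's formula: (1/2pi)*integral log|f(Re^it)|dt = log|f(0)| + sum_{|a_k|<R} log(R/|a_k|)
Step 1: f(0) = (-1) * (-6) * (-1) * 6 = -36
Step 2: log|f(0)| = log|1| + log|6| + log|1| + log|-6| = 3.5835
Step 3: Zeros inside |z| < 2: 1, 1
Step 4: Jensen sum = log(2/1) + log(2/1) = 1.3863
Step 5: n(R) = number of terms in the Jensen sum = count of zeros inside |z| < 2 = 2

2


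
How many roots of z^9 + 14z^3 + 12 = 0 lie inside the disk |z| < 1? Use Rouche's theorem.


Step 1: On |z| = 1 the three terms have sizes |z^9| = 1^9 = 1, |14z^3| = 14*1^3 = 14, |12| = 12
Step 2: The dominant term is g(z) = 14z^3; let h(z) = z^9 + 12 so f = g + h
Step 3: On |z| = 1: |g| = 14 and |h| <= 1 + 12 = 13
Step 4: Since 14 > 13, |h| < |g| on |z| = 1, so by Rouche f has the same number of zeros as g inside |z| < 1
Step 5: g(z) = 14z^3 has 3 zeros (at the origin, multiplicity 3) inside |z| < 1. Answer = 3

3


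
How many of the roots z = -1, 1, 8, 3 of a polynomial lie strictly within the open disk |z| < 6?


Step 1: Check each root:
  z = -1: |-1| = 1 < 6
  z = 1: |1| = 1 < 6
  z = 8: |8| = 8 >= 6
  z = 3: |3| = 3 < 6
Step 2: Count = 3

3


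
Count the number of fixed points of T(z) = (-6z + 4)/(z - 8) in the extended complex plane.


Step 1: Fixed points satisfy T(z) = z
Step 2: z^2 - 2z - 4 = 0
Step 3: Discriminant = (-2)^2 - 4*1*(-4) = 20
Step 4: Number of fixed points = 2

2


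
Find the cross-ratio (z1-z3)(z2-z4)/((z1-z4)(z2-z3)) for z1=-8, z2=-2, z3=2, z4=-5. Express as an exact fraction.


Step 1: (z1-z3)(z2-z4) = (-10) * 3 = -30
Step 2: (z1-z4)(z2-z3) = (-3) * (-4) = 12
Step 3: Cross-ratio = -30/12 = -5/2

-5/2


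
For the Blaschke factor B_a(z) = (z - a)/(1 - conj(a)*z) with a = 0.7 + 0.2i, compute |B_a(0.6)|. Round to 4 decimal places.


Step 1: Numerator z0 - a = 0.6 - (0.7 + 0.2i) = -0.1 - 0.2i
Step 2: Denominator 1 - conj(a)*z0 = 1 - (0.7 - 0.2i)*0.6 = 0.58 + 0.12i
Step 3: |z0 - a|^2 = (-0.1)^2 + (-0.2)^2 = 0.05; |1 - conj(a)*z0|^2 = 0.58^2 + 0.12^2 = 0.3508
Step 4: |B_a(0.6)| = sqrt(0.05 / 0.3508) = sqrt(0.142531)
Step 5: = 0.3775

0.3775


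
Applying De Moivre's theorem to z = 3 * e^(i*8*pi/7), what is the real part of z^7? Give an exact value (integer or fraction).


Step 1: By De Moivre's theorem, z^7 = 3^7 * e^(i*7*8*pi/7) = 2187 * (cos(8*pi) + i*sin(8*pi))
Step 2: |z|^7 = 3^7 = 2187
Step 3: Reduce the angle mod 2*pi: 8*pi - 8*pi = 0
Step 4: cos(0) = 1
Step 5: Re(z^7) = 2187 * 1 = 2187

2187


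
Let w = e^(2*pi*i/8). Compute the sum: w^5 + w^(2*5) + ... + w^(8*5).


Step 1: The sum sum_{j=1}^{n} w^(k*j) equals n if n | k, else 0.
Step 2: Here n = 8, k = 5
Step 3: Does n divide k? 8 | 5 -> False
Step 4: Sum = 0

0


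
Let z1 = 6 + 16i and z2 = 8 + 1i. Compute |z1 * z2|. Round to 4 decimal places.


Step 1: |z1| = sqrt(6^2 + 16^2) = sqrt(292)
Step 2: |z2| = sqrt(8^2 + 1^2) = sqrt(65)
Step 3: |z1*z2| = |z1|*|z2| = sqrt(292) * sqrt(65) = sqrt(292 * 65) = sqrt(18980)
Step 4: = 137.7679

137.7679


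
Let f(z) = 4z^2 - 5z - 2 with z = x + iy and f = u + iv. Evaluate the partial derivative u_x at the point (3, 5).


Step 1: f(z) = 4(x+iy)^2 - 5(x+iy) - 2
Step 2: u = 4(x^2 - y^2) - 5x - 2
Step 3: u_x = 8x - 5
Step 4: At (3, 5): u_x = 24 - 5 = 19

19


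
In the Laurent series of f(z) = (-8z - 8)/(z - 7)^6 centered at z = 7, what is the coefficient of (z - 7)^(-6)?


Step 1: Write the numerator in powers of (z - 7): -8z - 8 = -8(z - 7) + (-8*7 - 8) = -8(z - 7) - 64
Step 2: Divide by (z - 7)^6: f(z) = -64(z - 7)^(-6) - 8(z - 7)^(-5)
Step 3: This finite sum is the Laurent series of f about z = 7.
Step 4: Coefficient of (z - 7)^(-6) = -8*7 - 8 = -64

-64


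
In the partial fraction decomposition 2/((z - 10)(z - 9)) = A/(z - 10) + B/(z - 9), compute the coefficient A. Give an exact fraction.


Step 1: Multiply both sides by (z - 10) and set z = 10
Step 2: A = 2 / (10 - 9)
Step 3: A = 2 / 1
Step 4: A = 2

2


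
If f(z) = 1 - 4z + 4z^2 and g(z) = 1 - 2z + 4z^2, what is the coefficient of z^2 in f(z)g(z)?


Step 1: z^2 term in f*g comes from: (1)*(4z^2) + (-4z)*(-2z) + (4z^2)*(1)
Step 2: = 4 + 8 + 4
Step 3: = 16

16


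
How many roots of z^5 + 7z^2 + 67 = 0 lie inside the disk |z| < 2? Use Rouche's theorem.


Step 1: On |z| = 2 the three terms have sizes |z^5| = 2^5 = 32, |7z^2| = 7*2^2 = 28, |67| = 67
Step 2: The dominant term is g(z) = 67; let h(z) = z^5 + 7z^2 so f = g + h
Step 3: On |z| = 2: |g| = 67 and |h| <= 32 + 28 = 60
Step 4: Since 67 > 60, |h| < |g| on |z| = 2, so by Rouche f has the same number of zeros as g inside |z| < 2
Step 5: g(z) = 67 is a nonzero constant with no zeros inside |z| < 2. Answer = 0

0


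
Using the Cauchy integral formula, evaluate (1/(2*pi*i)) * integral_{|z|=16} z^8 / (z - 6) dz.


Step 1: f(z) = z^8, a = 6 is inside |z| = 16
Step 2: By Cauchy integral formula: (1/(2pi*i)) * integral = f(a)
Step 3: f(6) = 6^8 = 1679616

1679616


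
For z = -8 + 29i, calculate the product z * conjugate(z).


Step 1: conj(z) = -8 - 29i
Step 2: z * conj(z) = (-8)^2 + 29^2
Step 3: = 64 + 841 = 905

905


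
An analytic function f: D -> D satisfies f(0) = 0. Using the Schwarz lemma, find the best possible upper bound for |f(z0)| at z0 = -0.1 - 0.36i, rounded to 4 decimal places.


Step 1: Schwarz lemma: if f: D -> D is analytic with f(0) = 0, then |f(z)| <= |z| for all z in D, and this is sharp (f(z) = z).
Step 2: |z0|^2 = (-0.1)^2 + (-0.36)^2 = 0.1396
Step 3: |z0| = sqrt(0.1396) = 0.373631
Step 4: Best bound = |z0| = 0.3736

0.3736


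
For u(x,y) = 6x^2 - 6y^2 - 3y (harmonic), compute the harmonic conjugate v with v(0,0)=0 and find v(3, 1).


Step 1: v_x = -u_y = 12y + 3
Step 2: v_y = u_x = 12x + 0
Step 3: v = 12xy + 3x + C
Step 4: v(0,0) = 0 => C = 0
Step 5: v(3, 1) = 45

45


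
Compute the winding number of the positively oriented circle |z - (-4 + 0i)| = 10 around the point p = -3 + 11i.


Step 1: Center c = (-4, 0), radius = 10
Step 2: |p - c|^2 = 1^2 + 11^2 = 122
Step 3: r^2 = 100
Step 4: |p-c| > r so winding number = 0

0


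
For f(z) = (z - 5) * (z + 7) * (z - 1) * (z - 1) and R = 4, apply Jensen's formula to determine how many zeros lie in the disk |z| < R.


Jensen's formula: (1/2pi)*integral log|f(Re^it)|dt = log|f(0)| + sum_{|a_k|<R} log(R/|a_k|)
Step 1: f(0) = (-5) * 7 * (-1) * (-1) = -35
Step 2: log|f(0)| = log|5| + log|-7| + log|1| + log|1| = 3.5553
Step 3: Zeros inside |z| < 4: 1, 1
Step 4: Jensen sum = log(4/1) + log(4/1) = 2.7726
Step 5: n(R) = number of terms in the Jensen sum = count of zeros inside |z| < 4 = 2

2


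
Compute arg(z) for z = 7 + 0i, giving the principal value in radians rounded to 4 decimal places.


Step 1: z = 7 + 0i
Step 2: arg(z) = atan2(0, 7)
Step 3: arg(z) = 0.0

0.0


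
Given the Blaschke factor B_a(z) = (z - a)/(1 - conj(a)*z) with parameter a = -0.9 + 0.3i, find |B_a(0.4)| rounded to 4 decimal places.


Step 1: Numerator z0 - a = 0.4 - (-0.9 + 0.3i) = 1.3 - 0.3i
Step 2: Denominator 1 - conj(a)*z0 = 1 - (-0.9 - 0.3i)*0.4 = 1.36 + 0.12i
Step 3: |z0 - a|^2 = 1.3^2 + (-0.3)^2 = 1.78; |1 - conj(a)*z0|^2 = 1.36^2 + 0.12^2 = 1.864
Step 4: |B_a(0.4)| = sqrt(1.78 / 1.864) = sqrt(0.954936)
Step 5: = 0.9772

0.9772


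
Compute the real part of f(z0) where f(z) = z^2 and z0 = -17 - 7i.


Step 1: z0 = -17 - 7i
Step 2: z0^2 = (-17)^2 - (-7)^2 + 238i
Step 3: real part = 289 - 49 = 240

240


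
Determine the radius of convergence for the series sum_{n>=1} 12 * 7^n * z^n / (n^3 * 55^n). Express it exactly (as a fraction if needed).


Step 1: General term a_n = 12 * 7^n / (n^3 * 55^n)
Step 2: By the root test, |a_n|^(1/n) = 12^(1/n) * 7 / (n^(3/n) * 55) -> 7/55 as n -> infinity (since 12^(1/n) -> 1 and n^(3/n) -> 1)
Step 3: R = 1/lim|a_n|^(1/n) = 55/7

55/7


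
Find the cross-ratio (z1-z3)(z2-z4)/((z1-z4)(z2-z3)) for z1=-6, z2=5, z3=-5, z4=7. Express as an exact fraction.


Step 1: (z1-z3)(z2-z4) = (-1) * (-2) = 2
Step 2: (z1-z4)(z2-z3) = (-13) * 10 = -130
Step 3: Cross-ratio = -2/130 = -1/65

-1/65


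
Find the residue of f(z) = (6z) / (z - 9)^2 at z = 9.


Step 1: Pole of order 2 at z = 9
Step 2: Res = lim d/dz [(z - 9)^2 * f(z)] as z -> 9
Step 3: (z - 9)^2 * f(z) = 6z
Step 4: d/dz[6z] = 6

6


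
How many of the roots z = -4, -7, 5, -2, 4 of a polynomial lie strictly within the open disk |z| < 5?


Step 1: Check each root:
  z = -4: |-4| = 4 < 5
  z = -7: |-7| = 7 >= 5
  z = 5: |5| = 5 >= 5
  z = -2: |-2| = 2 < 5
  z = 4: |4| = 4 < 5
Step 2: Count = 3

3


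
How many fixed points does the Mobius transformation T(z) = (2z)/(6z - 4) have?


Step 1: Fixed points satisfy T(z) = z
Step 2: 6z^2 - 6z = 0
Step 3: Discriminant = (-6)^2 - 4*6*0 = 36
Step 4: Number of fixed points = 2

2


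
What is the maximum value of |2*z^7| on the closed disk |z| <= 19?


Step 1: On |z| = 19, |f(z)| = 2 * |z|^7 = 2 * 19^7
Step 2: By maximum modulus principle, maximum is on boundary.
Step 3: Maximum = 2 * 893871739 = 1787743478

1787743478


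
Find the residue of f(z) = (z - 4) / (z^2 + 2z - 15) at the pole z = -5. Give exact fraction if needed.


Step 1: Q(z) = z^2 + 2z - 15 = (z + 5)(z - 3)
Step 2: Q'(z) = 2z + 2
Step 3: Q'(-5) = -8, P(-5) = -9
Step 4: Res = P(-5)/Q'(-5) = -9/(-8) = 9/8

9/8


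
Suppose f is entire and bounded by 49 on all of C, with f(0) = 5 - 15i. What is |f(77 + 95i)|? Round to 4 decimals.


Step 1: By Liouville's theorem, a bounded entire function is constant.
Step 2: f(z) = f(0) = 5 - 15i for all z.
Step 3: |f(w)| = |5 - 15i| = sqrt(25 + 225)
Step 4: = 15.8114

15.8114


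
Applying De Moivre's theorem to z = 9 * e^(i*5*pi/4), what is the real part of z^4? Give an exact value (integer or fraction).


Step 1: By De Moivre's theorem, z^4 = 9^4 * e^(i*4*5*pi/4) = 6561 * (cos(5*pi) + i*sin(5*pi))
Step 2: |z|^4 = 9^4 = 6561
Step 3: Reduce the angle mod 2*pi: 5*pi - 4*pi = pi
Step 4: cos(pi) = -1
Step 5: Re(z^4) = 6561 * (-1) = -6561

-6561


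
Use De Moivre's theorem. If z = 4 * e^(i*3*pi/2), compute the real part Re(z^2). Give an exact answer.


Step 1: By De Moivre's theorem, z^2 = 4^2 * e^(i*2*3*pi/2) = 16 * (cos(3*pi) + i*sin(3*pi))
Step 2: |z|^2 = 4^2 = 16
Step 3: Reduce the angle mod 2*pi: 3*pi - 2*pi = pi
Step 4: cos(pi) = -1
Step 5: Re(z^2) = 16 * (-1) = -16

-16


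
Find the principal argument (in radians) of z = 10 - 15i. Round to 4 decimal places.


Step 1: z = 10 - 15i
Step 2: arg(z) = atan2(-15, 10)
Step 3: arg(z) = -0.9828

-0.9828


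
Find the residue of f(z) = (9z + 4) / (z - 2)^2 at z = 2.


Step 1: Pole of order 2 at z = 2
Step 2: Res = lim d/dz [(z - 2)^2 * f(z)] as z -> 2
Step 3: (z - 2)^2 * f(z) = 9z + 4
Step 4: d/dz[9z + 4] = 9

9


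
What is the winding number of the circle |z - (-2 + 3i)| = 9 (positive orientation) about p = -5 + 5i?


Step 1: Center c = (-2, 3), radius = 9
Step 2: |p - c|^2 = (-3)^2 + 2^2 = 13
Step 3: r^2 = 81
Step 4: |p-c| < r so winding number = 1

1


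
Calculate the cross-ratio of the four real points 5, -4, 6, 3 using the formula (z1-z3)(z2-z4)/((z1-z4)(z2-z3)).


Step 1: (z1-z3)(z2-z4) = (-1) * (-7) = 7
Step 2: (z1-z4)(z2-z3) = 2 * (-10) = -20
Step 3: Cross-ratio = -7/20 = -7/20

-7/20


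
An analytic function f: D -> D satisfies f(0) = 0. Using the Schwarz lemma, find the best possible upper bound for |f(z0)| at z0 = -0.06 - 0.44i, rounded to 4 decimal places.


Step 1: Schwarz lemma: if f: D -> D is analytic with f(0) = 0, then |f(z)| <= |z| for all z in D, and this is sharp (f(z) = z).
Step 2: |z0|^2 = (-0.06)^2 + (-0.44)^2 = 0.1972
Step 3: |z0| = sqrt(0.1972) = 0.444072
Step 4: Best bound = |z0| = 0.4441

0.4441


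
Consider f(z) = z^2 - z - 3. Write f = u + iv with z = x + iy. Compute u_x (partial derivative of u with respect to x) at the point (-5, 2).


Step 1: f(z) = (x+iy)^2 - (x+iy) - 3
Step 2: u = (x^2 - y^2) - x - 3
Step 3: u_x = 2x - 1
Step 4: At (-5, 2): u_x = -10 - 1 = -11

-11


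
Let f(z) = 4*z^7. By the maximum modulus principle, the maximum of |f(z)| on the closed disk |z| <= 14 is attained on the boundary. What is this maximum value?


Step 1: On |z| = 14, |f(z)| = 4 * |z|^7 = 4 * 14^7
Step 2: By maximum modulus principle, maximum is on boundary.
Step 3: Maximum = 4 * 105413504 = 421654016

421654016


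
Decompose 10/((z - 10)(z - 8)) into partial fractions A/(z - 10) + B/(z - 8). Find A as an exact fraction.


Step 1: Multiply both sides by (z - 10) and set z = 10
Step 2: A = 10 / (10 - 8)
Step 3: A = 10 / 2
Step 4: A = 5

5


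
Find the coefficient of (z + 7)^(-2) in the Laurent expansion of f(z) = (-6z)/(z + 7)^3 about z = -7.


Step 1: Write the numerator in powers of (z + 7): -6z = -6(z + 7) + (-6*(-7) + 0) = -6(z + 7) + 42
Step 2: Divide by (z + 7)^3: f(z) = 42(z + 7)^(-3) - 6(z + 7)^(-2)
Step 3: This finite sum is the Laurent series of f about z = -7.
Step 4: Coefficient of (z + 7)^(-2) = coefficient of (z + 7) in the re-centred numerator = -6

-6


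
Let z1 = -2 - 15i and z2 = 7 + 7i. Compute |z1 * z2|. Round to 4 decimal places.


Step 1: |z1| = sqrt((-2)^2 + (-15)^2) = sqrt(229)
Step 2: |z2| = sqrt(7^2 + 7^2) = sqrt(98)
Step 3: |z1*z2| = |z1|*|z2| = sqrt(229) * sqrt(98) = sqrt(229 * 98) = sqrt(22442)
Step 4: = 149.8065

149.8065


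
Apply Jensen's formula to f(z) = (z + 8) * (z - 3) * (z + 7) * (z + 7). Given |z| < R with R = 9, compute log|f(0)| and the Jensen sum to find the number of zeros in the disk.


Jensen's formula: (1/2pi)*integral log|f(Re^it)|dt = log|f(0)| + sum_{|a_k|<R} log(R/|a_k|)
Step 1: f(0) = 8 * (-3) * 7 * 7 = -1176
Step 2: log|f(0)| = log|-8| + log|3| + log|-7| + log|-7| = 7.0699
Step 3: Zeros inside |z| < 9: -8, 3, -7, -7
Step 4: Jensen sum = log(9/8) + log(9/3) + log(9/7) + log(9/7) = 1.719
Step 5: n(R) = number of terms in the Jensen sum = count of zeros inside |z| < 9 = 4

4


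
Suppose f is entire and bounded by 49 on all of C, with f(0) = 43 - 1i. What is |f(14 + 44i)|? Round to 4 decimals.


Step 1: By Liouville's theorem, a bounded entire function is constant.
Step 2: f(z) = f(0) = 43 - 1i for all z.
Step 3: |f(w)| = |43 - 1i| = sqrt(1849 + 1)
Step 4: = 43.0116

43.0116


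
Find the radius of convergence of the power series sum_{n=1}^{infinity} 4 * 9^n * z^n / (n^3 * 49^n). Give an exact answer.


Step 1: General term a_n = 4 * 9^n / (n^3 * 49^n)
Step 2: By the root test, |a_n|^(1/n) = 4^(1/n) * 9 / (n^(3/n) * 49) -> 9/49 as n -> infinity (since 4^(1/n) -> 1 and n^(3/n) -> 1)
Step 3: R = 1/lim|a_n|^(1/n) = 49/9

49/9


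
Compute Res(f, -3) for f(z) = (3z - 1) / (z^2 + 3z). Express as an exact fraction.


Step 1: Q(z) = z^2 + 3z = (z + 3)(z)
Step 2: Q'(z) = 2z + 3
Step 3: Q'(-3) = -3, P(-3) = -10
Step 4: Res = P(-3)/Q'(-3) = -10/(-3) = 10/3

10/3


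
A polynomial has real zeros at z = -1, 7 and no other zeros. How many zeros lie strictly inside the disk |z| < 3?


Step 1: Check each root:
  z = -1: |-1| = 1 < 3
  z = 7: |7| = 7 >= 3
Step 2: Count = 1

1


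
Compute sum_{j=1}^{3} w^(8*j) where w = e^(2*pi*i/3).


Step 1: The sum sum_{j=1}^{n} w^(k*j) equals n if n | k, else 0.
Step 2: Here n = 3, k = 8
Step 3: Does n divide k? 3 | 8 -> False
Step 4: Sum = 0

0


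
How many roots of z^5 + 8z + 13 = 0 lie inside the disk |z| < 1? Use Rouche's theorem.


Step 1: On |z| = 1 the three terms have sizes |z^5| = 1^5 = 1, |8z| = 8*1 = 8, |13| = 13
Step 2: The dominant term is g(z) = 13; let h(z) = z^5 + 8z so f = g + h
Step 3: On |z| = 1: |g| = 13 and |h| <= 1 + 8 = 9
Step 4: Since 13 > 9, |h| < |g| on |z| = 1, so by Rouche f has the same number of zeros as g inside |z| < 1
Step 5: g(z) = 13 is a nonzero constant with no zeros inside |z| < 1. Answer = 0

0


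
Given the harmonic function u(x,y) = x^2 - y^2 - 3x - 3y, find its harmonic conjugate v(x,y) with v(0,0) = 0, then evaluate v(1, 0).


Step 1: v_x = -u_y = 2y + 3
Step 2: v_y = u_x = 2x - 3
Step 3: v = 2xy + 3x - 3y + C
Step 4: v(0,0) = 0 => C = 0
Step 5: v(1, 0) = 3

3


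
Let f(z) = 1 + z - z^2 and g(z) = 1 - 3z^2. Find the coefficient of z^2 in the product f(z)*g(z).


Step 1: z^2 term in f*g comes from: (1)*(-3z^2) + (z)*(0) + (-z^2)*(1)
Step 2: = -3 + 0 - 1
Step 3: = -4

-4


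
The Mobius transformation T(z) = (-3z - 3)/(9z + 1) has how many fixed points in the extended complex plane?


Step 1: Fixed points satisfy T(z) = z
Step 2: 9z^2 + 4z + 3 = 0
Step 3: Discriminant = 4^2 - 4*9*3 = -92
Step 4: Number of fixed points = 2

2


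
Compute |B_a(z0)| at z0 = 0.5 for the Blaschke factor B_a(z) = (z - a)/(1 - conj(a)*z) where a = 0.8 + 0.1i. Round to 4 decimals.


Step 1: Numerator z0 - a = 0.5 - (0.8 + 0.1i) = -0.3 - 0.1i
Step 2: Denominator 1 - conj(a)*z0 = 1 - (0.8 - 0.1i)*0.5 = 0.6 + 0.05i
Step 3: |z0 - a|^2 = (-0.3)^2 + (-0.1)^2 = 0.1; |1 - conj(a)*z0|^2 = 0.6^2 + 0.05^2 = 0.3625
Step 4: |B_a(0.5)| = sqrt(0.1 / 0.3625) = sqrt(0.275862)
Step 5: = 0.5252

0.5252


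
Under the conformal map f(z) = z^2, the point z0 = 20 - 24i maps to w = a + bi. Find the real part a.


Step 1: z0 = 20 - 24i
Step 2: z0^2 = 20^2 - (-24)^2 - 960i
Step 3: real part = 400 - 576 = -176

-176


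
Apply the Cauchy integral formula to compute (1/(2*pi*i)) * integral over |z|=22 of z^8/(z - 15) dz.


Step 1: f(z) = z^8, a = 15 is inside |z| = 22
Step 2: By Cauchy integral formula: (1/(2pi*i)) * integral = f(a)
Step 3: f(15) = 15^8 = 2562890625

2562890625


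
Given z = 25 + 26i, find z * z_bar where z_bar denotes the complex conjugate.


Step 1: conj(z) = 25 - 26i
Step 2: z * conj(z) = 25^2 + 26^2
Step 3: = 625 + 676 = 1301

1301


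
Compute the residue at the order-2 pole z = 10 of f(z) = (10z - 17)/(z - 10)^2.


Step 1: Pole of order 2 at z = 10
Step 2: Res = lim d/dz [(z - 10)^2 * f(z)] as z -> 10
Step 3: (z - 10)^2 * f(z) = 10z - 17
Step 4: d/dz[10z - 17] = 10

10


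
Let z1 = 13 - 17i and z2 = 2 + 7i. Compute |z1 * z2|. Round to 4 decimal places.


Step 1: |z1| = sqrt(13^2 + (-17)^2) = sqrt(458)
Step 2: |z2| = sqrt(2^2 + 7^2) = sqrt(53)
Step 3: |z1*z2| = |z1|*|z2| = sqrt(458) * sqrt(53) = sqrt(458 * 53) = sqrt(24274)
Step 4: = 155.8012

155.8012


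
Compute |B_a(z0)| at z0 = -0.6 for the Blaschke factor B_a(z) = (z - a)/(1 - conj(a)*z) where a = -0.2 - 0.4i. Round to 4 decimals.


Step 1: Numerator z0 - a = -0.6 - (-0.2 - 0.4i) = -0.4 + 0.4i
Step 2: Denominator 1 - conj(a)*z0 = 1 - (-0.2 + 0.4i)*(-0.6) = 0.88 + 0.24i
Step 3: |z0 - a|^2 = (-0.4)^2 + 0.4^2 = 0.32; |1 - conj(a)*z0|^2 = 0.88^2 + 0.24^2 = 0.832
Step 4: |B_a(-0.6)| = sqrt(0.32 / 0.832) = sqrt(0.384615)
Step 5: = 0.6202

0.6202


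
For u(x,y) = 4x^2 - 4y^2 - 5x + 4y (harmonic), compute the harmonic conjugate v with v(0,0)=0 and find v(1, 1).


Step 1: v_x = -u_y = 8y - 4
Step 2: v_y = u_x = 8x - 5
Step 3: v = 8xy - 4x - 5y + C
Step 4: v(0,0) = 0 => C = 0
Step 5: v(1, 1) = -1

-1


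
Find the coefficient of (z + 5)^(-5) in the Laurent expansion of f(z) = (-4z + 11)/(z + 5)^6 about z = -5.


Step 1: Write the numerator in powers of (z + 5): -4z + 11 = -4(z + 5) + (-4*(-5) + 11) = -4(z + 5) + 31
Step 2: Divide by (z + 5)^6: f(z) = 31(z + 5)^(-6) - 4(z + 5)^(-5)
Step 3: This finite sum is the Laurent series of f about z = -5.
Step 4: Coefficient of (z + 5)^(-5) = coefficient of (z + 5) in the re-centred numerator = -4

-4


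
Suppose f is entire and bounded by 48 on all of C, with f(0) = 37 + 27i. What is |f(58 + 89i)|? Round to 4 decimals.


Step 1: By Liouville's theorem, a bounded entire function is constant.
Step 2: f(z) = f(0) = 37 + 27i for all z.
Step 3: |f(w)| = |37 + 27i| = sqrt(1369 + 729)
Step 4: = 45.8039

45.8039


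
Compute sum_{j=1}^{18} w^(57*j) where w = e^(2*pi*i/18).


Step 1: The sum sum_{j=1}^{n} w^(k*j) equals n if n | k, else 0.
Step 2: Here n = 18, k = 57
Step 3: Does n divide k? 18 | 57 -> False
Step 4: Sum = 0

0


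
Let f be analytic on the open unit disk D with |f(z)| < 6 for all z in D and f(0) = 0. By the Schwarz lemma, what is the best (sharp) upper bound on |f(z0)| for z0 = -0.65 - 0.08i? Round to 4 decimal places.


Step 1: g = f/6 maps D -> D with g(0) = 0, so by the Schwarz lemma |g(z)| <= |z|, i.e. |f(z)| <= 6|z|; this is sharp (f(z) = 6z).
Step 2: |z0|^2 = (-0.65)^2 + (-0.08)^2 = 0.4289
Step 3: |z0| = sqrt(0.4289) = 0.654905
Step 4: Best bound = 6 * |z0| = 6 * 0.654905 = 3.9294

3.9294


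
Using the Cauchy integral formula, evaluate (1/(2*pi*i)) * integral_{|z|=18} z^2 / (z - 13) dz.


Step 1: f(z) = z^2, a = 13 is inside |z| = 18
Step 2: By Cauchy integral formula: (1/(2pi*i)) * integral = f(a)
Step 3: f(13) = 13^2 = 169

169


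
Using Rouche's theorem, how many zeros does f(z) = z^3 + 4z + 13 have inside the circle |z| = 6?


Step 1: On |z| = 6 the three terms have sizes |z^3| = 6^3 = 216, |4z| = 4*6 = 24, |13| = 13
Step 2: The dominant term is g(z) = z^3; let h(z) = 4z + 13 so f = g + h
Step 3: On |z| = 6: |g| = 216 and |h| <= 24 + 13 = 37
Step 4: Since 216 > 37, |h| < |g| on |z| = 6, so by Rouche f has the same number of zeros as g inside |z| < 6
Step 5: g(z) = z^3 has 3 zeros (all at the origin) inside |z| < 6. Answer = 3

3


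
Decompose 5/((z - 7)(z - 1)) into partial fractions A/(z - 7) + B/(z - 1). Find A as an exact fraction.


Step 1: Multiply both sides by (z - 7) and set z = 7
Step 2: A = 5 / (7 - 1)
Step 3: A = 5 / 6
Step 4: A = 5/6

5/6


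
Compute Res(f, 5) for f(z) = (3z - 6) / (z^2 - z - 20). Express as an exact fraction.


Step 1: Q(z) = z^2 - z - 20 = (z - 5)(z + 4)
Step 2: Q'(z) = 2z - 1
Step 3: Q'(5) = 9, P(5) = 9
Step 4: Res = P(5)/Q'(5) = 9/9 = 1

1


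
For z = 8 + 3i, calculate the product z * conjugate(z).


Step 1: conj(z) = 8 - 3i
Step 2: z * conj(z) = 8^2 + 3^2
Step 3: = 64 + 9 = 73

73


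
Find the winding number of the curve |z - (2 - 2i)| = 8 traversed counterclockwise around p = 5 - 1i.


Step 1: Center c = (2, -2), radius = 8
Step 2: |p - c|^2 = 3^2 + 1^2 = 10
Step 3: r^2 = 64
Step 4: |p-c| < r so winding number = 1

1


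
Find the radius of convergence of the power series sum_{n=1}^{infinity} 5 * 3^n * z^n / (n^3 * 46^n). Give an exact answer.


Step 1: General term a_n = 5 * 3^n / (n^3 * 46^n)
Step 2: By the root test, |a_n|^(1/n) = 5^(1/n) * 3 / (n^(3/n) * 46) -> 3/46 as n -> infinity (since 5^(1/n) -> 1 and n^(3/n) -> 1)
Step 3: R = 1/lim|a_n|^(1/n) = 46/3

46/3


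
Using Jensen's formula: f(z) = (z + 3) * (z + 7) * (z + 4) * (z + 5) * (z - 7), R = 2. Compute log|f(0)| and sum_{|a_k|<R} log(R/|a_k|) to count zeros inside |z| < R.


Jensen's formula: (1/2pi)*integral log|f(Re^it)|dt = log|f(0)| + sum_{|a_k|<R} log(R/|a_k|)
Step 1: f(0) = 3 * 7 * 4 * 5 * (-7) = -2940
Step 2: log|f(0)| = log|-3| + log|-7| + log|-4| + log|-5| + log|7| = 7.9862
Step 3: Zeros inside |z| < 2: none
Step 4: Jensen sum = (empty sum) = 0
Step 5: n(R) = number of terms in the Jensen sum = count of zeros inside |z| < 2 = 0

0


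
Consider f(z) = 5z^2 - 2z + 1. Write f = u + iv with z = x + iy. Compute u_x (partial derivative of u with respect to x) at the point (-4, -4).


Step 1: f(z) = 5(x+iy)^2 - 2(x+iy) + 1
Step 2: u = 5(x^2 - y^2) - 2x + 1
Step 3: u_x = 10x - 2
Step 4: At (-4, -4): u_x = -40 - 2 = -42

-42


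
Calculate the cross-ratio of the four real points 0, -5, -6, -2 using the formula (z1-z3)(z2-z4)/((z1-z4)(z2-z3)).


Step 1: (z1-z3)(z2-z4) = 6 * (-3) = -18
Step 2: (z1-z4)(z2-z3) = 2 * 1 = 2
Step 3: Cross-ratio = -18/2 = -9

-9


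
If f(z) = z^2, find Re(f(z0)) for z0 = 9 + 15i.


Step 1: z0 = 9 + 15i
Step 2: z0^2 = 9^2 - 15^2 + 270i
Step 3: real part = 81 - 225 = -144

-144
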